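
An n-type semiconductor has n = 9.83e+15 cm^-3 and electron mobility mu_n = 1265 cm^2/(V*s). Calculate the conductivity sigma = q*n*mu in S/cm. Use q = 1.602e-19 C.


Step 1: sigma = q * n * mu
Step 2: sigma = 1.602e-19 * 9.83e+15 * 1265
Step 3: sigma = 1.992e+00 S/cm

1.992e+00


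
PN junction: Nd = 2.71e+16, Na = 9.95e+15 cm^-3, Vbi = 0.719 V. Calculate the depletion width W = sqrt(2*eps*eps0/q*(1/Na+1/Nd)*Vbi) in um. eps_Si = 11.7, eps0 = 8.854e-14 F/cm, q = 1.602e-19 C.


Step 1: 1/Na + 1/Nd = 1/9.95e+15 + 1/2.71e+16 = 1.37403e-16
Step 2: 2*eps*eps0/q = 2*11.7*8.854e-14/1.602e-19 = 1.293281e+07
Step 3: W^2 = 1.293281e+07 * 1.37403e-16 * 0.719 = 1.27767e-09
Step 4: W = sqrt(1.27767e-09) = 3.574e-05 cm = 0.3574 um

0.3574


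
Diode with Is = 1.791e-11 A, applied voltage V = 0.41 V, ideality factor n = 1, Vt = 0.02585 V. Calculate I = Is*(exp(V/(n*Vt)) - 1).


Step 1: V/(n*Vt) = 0.41/(1*0.02585) = 15.8607
Step 2: exp(15.8607) = 7.7306e+06
Step 3: I = 1.791e-11 * (7.7306e+06 - 1) = 1.38e-04 A

1.38e-04


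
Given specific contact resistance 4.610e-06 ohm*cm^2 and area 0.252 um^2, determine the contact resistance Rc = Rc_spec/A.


Step 1: Convert area to cm^2: 0.252 um^2 = 2.5200e-09 cm^2
Step 2: Rc = Rc_spec / A = 4.610e-06 / 2.5200e-09
Step 3: Rc = 1.83e+03 ohms

1.83e+03


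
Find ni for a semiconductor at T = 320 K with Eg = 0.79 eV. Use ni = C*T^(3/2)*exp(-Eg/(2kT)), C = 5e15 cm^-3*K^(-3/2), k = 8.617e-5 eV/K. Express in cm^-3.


Step 1: Compute kT = 8.617e-5 * 320 = 0.0275744 eV
Step 2: Exponent = -Eg/(2kT) = -0.79/(2*0.0275744) = -14.32488
Step 3: T^(3/2) = 320^1.5 = 5724.33
Step 4: ni = 5e15 * 5724.33 * exp(-14.32488) = 1.72e+13 cm^-3

1.72e+13


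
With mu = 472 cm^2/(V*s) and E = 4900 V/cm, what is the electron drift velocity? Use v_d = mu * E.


Step 1: v_d = mu * E
Step 2: v_d = 472 * 4900 = 2312800
Step 3: v_d = 2.31e+06 cm/s

2.31e+06


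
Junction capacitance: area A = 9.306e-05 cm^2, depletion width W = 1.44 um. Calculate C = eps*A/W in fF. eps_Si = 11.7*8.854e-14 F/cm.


Step 1: eps_Si = 11.7 * 8.854e-14 = 1.035918e-12 F/cm
Step 2: W in cm = 1.44 * 1e-4 = 1.44e-04 cm
Step 3: C = 1.035918e-12 * 9.306e-05 / 1.44e-04 = 6.694620e-13 F
Step 4: C = 669.46 fF

669.46


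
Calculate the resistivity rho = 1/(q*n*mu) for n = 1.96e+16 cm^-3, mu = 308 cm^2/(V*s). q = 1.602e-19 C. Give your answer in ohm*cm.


Step 1: sigma = q * n * mu = 1.602e-19 * 1.96e+16 * 308 = 9.67095e-01 S/cm
Step 2: rho = 1 / sigma = 1 / 9.67095e-01 = 1.034 ohm*cm

1.034


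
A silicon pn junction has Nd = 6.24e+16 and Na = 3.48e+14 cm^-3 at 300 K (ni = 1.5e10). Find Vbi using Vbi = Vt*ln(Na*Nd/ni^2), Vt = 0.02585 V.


Step 1: Compute Na*Nd/ni^2 = 3.48e+14 * 6.24e+16 / (1.5e10)^2 = 9.6512e+10
Step 2: ln(9.6512e+10) = 25.2929
Step 3: Vbi = 0.02585 * 25.2929 = 0.654 V

0.654


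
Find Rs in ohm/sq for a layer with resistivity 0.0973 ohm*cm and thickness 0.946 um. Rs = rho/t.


Step 1: Convert thickness to cm: t = 0.946 um = 9.4600e-05 cm
Step 2: Rs = rho / t = 0.0973 / 9.4600e-05
Step 3: Rs = 1028.5 ohm/sq

1028.5


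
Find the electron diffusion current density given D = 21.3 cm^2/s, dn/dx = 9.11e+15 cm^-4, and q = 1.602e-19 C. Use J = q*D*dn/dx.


Step 1: J = q * D * (dn/dx)
Step 2: J = 1.602e-19 * 21.3 * 9.11e+15
Step 3: J = 3.11e-02 A/cm^2

3.11e-02


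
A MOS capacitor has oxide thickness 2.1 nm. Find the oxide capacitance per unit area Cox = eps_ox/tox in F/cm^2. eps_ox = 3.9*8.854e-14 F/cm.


Step 1: eps_ox = 3.9 * 8.854e-14 = 3.45306e-13 F/cm
Step 2: tox in cm = 2.1 nm * 1e-7 = 2.1000e-07 cm
Step 3: Cox = 3.45306e-13 / 2.1000e-07 = 1.64e-06 F/cm^2

1.64e-06


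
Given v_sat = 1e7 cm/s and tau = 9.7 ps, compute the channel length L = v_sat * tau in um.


Step 1: tau in seconds = 9.7 ps * 1e-12 = 9.7000e-12 s
Step 2: L = v_sat * tau = 1e7 * 9.7000e-12 = 9.7000e-05 cm
Step 3: L in um = 9.7000e-05 * 1e4 = 0.97 um

0.97


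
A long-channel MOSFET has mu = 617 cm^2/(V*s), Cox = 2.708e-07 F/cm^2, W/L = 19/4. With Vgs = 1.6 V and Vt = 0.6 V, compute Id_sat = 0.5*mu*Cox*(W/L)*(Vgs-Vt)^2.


Step 1: Overdrive voltage Vov = Vgs - Vt = 1.6 - 0.6 = 1.0 V
Step 2: W/L = 19/4 = 4.75
Step 3: Id = 0.5 * 617 * 2.708e-07 * 4.75 * 1.0^2
Step 4: Id = 3.97e-04 A

3.97e-04


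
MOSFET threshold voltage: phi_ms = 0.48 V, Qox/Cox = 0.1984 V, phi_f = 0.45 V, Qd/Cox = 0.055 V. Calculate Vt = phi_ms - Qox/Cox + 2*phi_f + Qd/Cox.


Step 1: Vt = phi_ms - Qox/Cox + 2*phi_f + Qd/Cox
Step 2: Vt = 0.48 - 0.1984 + 2*0.45 + 0.055
Step 3: Vt = 0.48 - 0.1984 + 0.9 + 0.055
Step 4: Vt = 1.2366 V

1.2366


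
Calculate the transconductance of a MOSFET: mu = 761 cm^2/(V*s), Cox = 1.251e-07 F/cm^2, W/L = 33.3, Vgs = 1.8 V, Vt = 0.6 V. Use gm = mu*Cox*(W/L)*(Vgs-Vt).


Step 1: Vov = Vgs - Vt = 1.8 - 0.6 = 1.2 V
Step 2: gm = mu * Cox * (W/L) * Vov
Step 3: gm = 761 * 1.251e-07 * 33.3 * 1.2 = 3.80e-03 S

3.80e-03


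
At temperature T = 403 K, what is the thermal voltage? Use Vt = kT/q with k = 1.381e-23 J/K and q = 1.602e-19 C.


Step 1: kT = 1.381e-23 * 403 = 5.56543e-21 J
Step 2: Vt = kT/q = 5.56543e-21 / 1.602e-19
Step 3: Vt = 0.03474 V

0.03474


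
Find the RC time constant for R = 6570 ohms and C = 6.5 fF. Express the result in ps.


Step 1: tau = R * C
Step 2: tau = 6570 * 6.5 fF = 6570 * 6.5e-15 F
Step 3: tau = 4.2705e-11 s = 42.705 ps

42.705


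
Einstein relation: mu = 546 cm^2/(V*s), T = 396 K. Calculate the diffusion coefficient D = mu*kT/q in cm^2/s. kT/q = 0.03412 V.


Step 1: D = mu * (kT/q)
Step 2: D = 546 * 0.03412
Step 3: D = 18.63 cm^2/s

18.63


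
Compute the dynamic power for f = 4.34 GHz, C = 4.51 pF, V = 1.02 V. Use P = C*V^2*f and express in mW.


Step 1: V^2 = 1.02^2 = 1.0404 V^2
Step 2: P = C*V^2*f = 4.51e-12 F * 1.0404 * 4.34e9 Hz
Step 3: P = 2.036416536e-02 W
Step 4: P = 20.364 mW

20.364


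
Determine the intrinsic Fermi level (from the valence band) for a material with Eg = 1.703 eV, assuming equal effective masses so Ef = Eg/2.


Step 1: For an intrinsic semiconductor, the Fermi level sits at midgap.
Step 2: Ef = Eg / 2 = 1.703 / 2 = 0.8515 eV

0.8515


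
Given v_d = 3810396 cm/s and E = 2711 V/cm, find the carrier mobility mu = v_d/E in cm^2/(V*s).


Step 1: mu = v_d / E
Step 2: mu = 3810396 / 2711
Step 3: mu = 1405.53 cm^2/(V*s)

1405.53


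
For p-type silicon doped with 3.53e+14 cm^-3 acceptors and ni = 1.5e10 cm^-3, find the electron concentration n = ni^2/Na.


Step 1: Majority hole concentration p ≈ Na = 3.53e+14 cm^-3
Step 2: n = ni^2 / Na = (1.5e10)^2 / 3.53e+14
Step 3: n = 6.37e+05 cm^-3

6.37e+05


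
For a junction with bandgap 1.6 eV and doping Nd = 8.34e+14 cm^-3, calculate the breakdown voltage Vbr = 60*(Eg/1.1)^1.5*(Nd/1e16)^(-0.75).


Step 1: Eg/1.1 = 1.6/1.1 = 1.454545
Step 2: (Eg/1.1)^1.5 = 1.454545^1.5 = 1.754247
Step 3: (Nd/1e16)^(-0.75) = (0.0834)^(-0.75) = 6.443554
Step 4: Vbr = 60 * 1.754247 * 6.443554 = 678.2 V

678.2


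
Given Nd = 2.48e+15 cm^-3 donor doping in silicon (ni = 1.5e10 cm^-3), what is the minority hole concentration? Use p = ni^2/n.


Step 1: Since Nd >> ni, n ≈ Nd = 2.48e+15 cm^-3
Step 2: p = ni^2 / n = (1.5e10)^2 / 2.48e+15
Step 3: p = 2.25e20 / 2.48e+15 = 9.07e+04 cm^-3

9.07e+04


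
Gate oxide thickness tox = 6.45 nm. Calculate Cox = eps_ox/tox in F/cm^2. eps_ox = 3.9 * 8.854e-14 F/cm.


Step 1: eps_ox = 3.9 * 8.854e-14 = 3.45306e-13 F/cm
Step 2: tox in cm = 6.45 nm * 1e-7 = 6.4500e-07 cm
Step 3: Cox = 3.45306e-13 / 6.4500e-07 = 5.35e-07 F/cm^2

5.35e-07


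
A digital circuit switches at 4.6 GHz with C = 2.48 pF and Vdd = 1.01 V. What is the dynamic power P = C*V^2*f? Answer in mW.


Step 1: V^2 = 1.01^2 = 1.0201 V^2
Step 2: P = C*V^2*f = 2.48e-12 F * 1.0201 * 4.6e9 Hz
Step 3: P = 1.16373008e-02 W
Step 4: P = 11.637 mW

11.637


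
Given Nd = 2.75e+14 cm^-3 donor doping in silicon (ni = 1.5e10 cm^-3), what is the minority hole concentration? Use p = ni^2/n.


Step 1: Since Nd >> ni, n ≈ Nd = 2.75e+14 cm^-3
Step 2: p = ni^2 / n = (1.5e10)^2 / 2.75e+14
Step 3: p = 2.25e20 / 2.75e+14 = 8.18e+05 cm^-3

8.18e+05


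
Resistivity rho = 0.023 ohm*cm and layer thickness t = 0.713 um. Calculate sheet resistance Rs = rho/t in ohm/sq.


Step 1: Convert thickness to cm: t = 0.713 um = 7.1300e-05 cm
Step 2: Rs = rho / t = 0.023 / 7.1300e-05
Step 3: Rs = 322.6 ohm/sq

322.6


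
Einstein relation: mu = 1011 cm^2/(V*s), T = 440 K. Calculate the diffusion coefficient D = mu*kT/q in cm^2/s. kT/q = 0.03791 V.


Step 1: D = mu * (kT/q)
Step 2: D = 1011 * 0.03791
Step 3: D = 38.33 cm^2/s

38.33


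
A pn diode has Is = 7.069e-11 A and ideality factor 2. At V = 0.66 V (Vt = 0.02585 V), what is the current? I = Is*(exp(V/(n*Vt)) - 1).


Step 1: V/(n*Vt) = 0.66/(2*0.02585) = 12.7660
Step 2: exp(12.7660) = 3.5011e+05
Step 3: I = 7.069e-11 * (3.5011e+05 - 1) = 2.47e-05 A

2.47e-05


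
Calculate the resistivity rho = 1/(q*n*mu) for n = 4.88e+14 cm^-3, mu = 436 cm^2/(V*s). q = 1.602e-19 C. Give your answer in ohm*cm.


Step 1: sigma = q * n * mu = 1.602e-19 * 4.88e+14 * 436 = 3.40854e-02 S/cm
Step 2: rho = 1 / sigma = 1 / 3.40854e-02 = 29.34 ohm*cm

29.34


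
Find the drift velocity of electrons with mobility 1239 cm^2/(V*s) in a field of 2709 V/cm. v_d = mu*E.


Step 1: v_d = mu * E
Step 2: v_d = 1239 * 2709 = 3356451
Step 3: v_d = 3.36e+06 cm/s

3.36e+06


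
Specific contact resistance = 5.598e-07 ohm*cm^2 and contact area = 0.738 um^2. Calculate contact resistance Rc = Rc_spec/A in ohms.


Step 1: Convert area to cm^2: 0.738 um^2 = 7.3800e-09 cm^2
Step 2: Rc = Rc_spec / A = 5.598e-07 / 7.3800e-09
Step 3: Rc = 7.59e+01 ohms

7.59e+01


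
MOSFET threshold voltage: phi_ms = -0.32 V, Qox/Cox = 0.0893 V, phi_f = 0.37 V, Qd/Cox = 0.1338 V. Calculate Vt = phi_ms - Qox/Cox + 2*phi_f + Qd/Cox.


Step 1: Vt = phi_ms - Qox/Cox + 2*phi_f + Qd/Cox
Step 2: Vt = -0.32 - 0.0893 + 2*0.37 + 0.1338
Step 3: Vt = -0.32 - 0.0893 + 0.74 + 0.1338
Step 4: Vt = 0.4645 V

0.4645


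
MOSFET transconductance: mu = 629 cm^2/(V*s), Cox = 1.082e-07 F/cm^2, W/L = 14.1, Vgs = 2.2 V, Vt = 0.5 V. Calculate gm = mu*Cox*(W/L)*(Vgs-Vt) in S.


Step 1: Vov = Vgs - Vt = 2.2 - 0.5 = 1.7 V
Step 2: gm = mu * Cox * (W/L) * Vov
Step 3: gm = 629 * 1.082e-07 * 14.1 * 1.7 = 1.63e-03 S

1.63e-03


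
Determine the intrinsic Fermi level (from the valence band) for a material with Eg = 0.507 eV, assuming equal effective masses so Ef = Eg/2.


Step 1: For an intrinsic semiconductor, the Fermi level sits at midgap.
Step 2: Ef = Eg / 2 = 0.507 / 2 = 0.2535 eV

0.2535


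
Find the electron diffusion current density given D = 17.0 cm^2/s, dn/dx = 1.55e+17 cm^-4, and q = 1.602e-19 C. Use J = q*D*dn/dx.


Step 1: J = q * D * (dn/dx)
Step 2: J = 1.602e-19 * 17.0 * 1.55e+17
Step 3: J = 4.22e-01 A/cm^2

4.22e-01


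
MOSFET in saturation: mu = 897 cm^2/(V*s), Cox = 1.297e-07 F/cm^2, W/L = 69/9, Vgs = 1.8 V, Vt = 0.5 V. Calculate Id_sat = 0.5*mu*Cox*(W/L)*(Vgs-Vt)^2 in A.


Step 1: Overdrive voltage Vov = Vgs - Vt = 1.8 - 0.5 = 1.3 V
Step 2: W/L = 69/9 = 7.66667
Step 3: Id = 0.5 * 897 * 1.297e-07 * 7.66667 * 1.3^2
Step 4: Id = 7.54e-04 A

7.54e-04


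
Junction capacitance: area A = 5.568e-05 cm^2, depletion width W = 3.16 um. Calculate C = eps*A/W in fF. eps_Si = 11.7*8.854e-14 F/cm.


Step 1: eps_Si = 11.7 * 8.854e-14 = 1.035918e-12 F/cm
Step 2: W in cm = 3.16 * 1e-4 = 3.16e-04 cm
Step 3: C = 1.035918e-12 * 5.568e-05 / 3.16e-04 = 1.825314e-13 F
Step 4: C = 182.53 fF

182.53


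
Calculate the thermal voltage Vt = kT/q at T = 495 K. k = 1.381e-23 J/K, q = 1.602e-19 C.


Step 1: kT = 1.381e-23 * 495 = 6.83595e-21 J
Step 2: Vt = kT/q = 6.83595e-21 / 1.602e-19
Step 3: Vt = 0.04267 V

0.04267


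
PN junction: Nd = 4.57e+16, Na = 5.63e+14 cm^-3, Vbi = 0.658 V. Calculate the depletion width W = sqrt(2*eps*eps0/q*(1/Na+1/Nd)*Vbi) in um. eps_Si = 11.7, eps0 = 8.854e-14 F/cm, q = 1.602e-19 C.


Step 1: 1/Na + 1/Nd = 1/5.63e+14 + 1/4.57e+16 = 1.79808e-15
Step 2: 2*eps*eps0/q = 2*11.7*8.854e-14/1.602e-19 = 1.293281e+07
Step 3: W^2 = 1.293281e+07 * 1.79808e-15 * 0.658 = 1.53013e-08
Step 4: W = sqrt(1.53013e-08) = 1.237e-04 cm = 1.237 um

1.237


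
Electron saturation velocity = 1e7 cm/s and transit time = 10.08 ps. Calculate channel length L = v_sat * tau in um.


Step 1: tau in seconds = 10.08 ps * 1e-12 = 1.0080e-11 s
Step 2: L = v_sat * tau = 1e7 * 1.0080e-11 = 1.0080e-04 cm
Step 3: L in um = 1.0080e-04 * 1e4 = 1.008 um

1.008


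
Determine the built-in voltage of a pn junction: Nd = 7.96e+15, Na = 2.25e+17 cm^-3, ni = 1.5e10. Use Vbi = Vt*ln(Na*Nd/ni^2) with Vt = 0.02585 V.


Step 1: Compute Na*Nd/ni^2 = 2.25e+17 * 7.96e+15 / (1.5e10)^2 = 7.9600e+12
Step 2: ln(7.9600e+12) = 29.7055
Step 3: Vbi = 0.02585 * 29.7055 = 0.768 V

0.768


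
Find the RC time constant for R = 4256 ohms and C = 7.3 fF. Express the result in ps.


Step 1: tau = R * C
Step 2: tau = 4256 * 7.3 fF = 4256 * 7.3e-15 F
Step 3: tau = 3.10688e-11 s = 31.0688 ps

31.0688


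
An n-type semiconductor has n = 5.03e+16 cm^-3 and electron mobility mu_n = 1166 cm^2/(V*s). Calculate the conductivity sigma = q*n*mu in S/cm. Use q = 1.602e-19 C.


Step 1: sigma = q * n * mu
Step 2: sigma = 1.602e-19 * 5.03e+16 * 1166
Step 3: sigma = 9.396e+00 S/cm

9.396e+00


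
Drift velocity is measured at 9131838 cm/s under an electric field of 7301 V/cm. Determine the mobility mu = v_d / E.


Step 1: mu = v_d / E
Step 2: mu = 9131838 / 7301
Step 3: mu = 1250.77 cm^2/(V*s)

1250.77


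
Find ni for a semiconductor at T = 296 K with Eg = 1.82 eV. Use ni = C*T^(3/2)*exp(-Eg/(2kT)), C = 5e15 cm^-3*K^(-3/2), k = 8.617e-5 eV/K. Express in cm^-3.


Step 1: Compute kT = 8.617e-5 * 296 = 0.02550632 eV
Step 2: Exponent = -Eg/(2kT) = -1.82/(2*0.02550632) = -35.67743
Step 3: T^(3/2) = 296^1.5 = 5092.58
Step 4: ni = 5e15 * 5092.58 * exp(-35.67743) = 8.15e+03 cm^-3

8.15e+03


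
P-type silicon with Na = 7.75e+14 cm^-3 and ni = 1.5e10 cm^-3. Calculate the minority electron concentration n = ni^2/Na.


Step 1: Majority hole concentration p ≈ Na = 7.75e+14 cm^-3
Step 2: n = ni^2 / Na = (1.5e10)^2 / 7.75e+14
Step 3: n = 2.90e+05 cm^-3

2.90e+05


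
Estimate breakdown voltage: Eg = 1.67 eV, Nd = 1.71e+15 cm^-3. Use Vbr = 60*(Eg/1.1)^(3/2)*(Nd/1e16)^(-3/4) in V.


Step 1: Eg/1.1 = 1.67/1.1 = 1.518182
Step 2: (Eg/1.1)^1.5 = 1.518182^1.5 = 1.870621
Step 3: (Nd/1e16)^(-0.75) = (0.171)^(-0.75) = 3.760563
Step 4: Vbr = 60 * 1.870621 * 3.760563 = 422.1 V

422.1


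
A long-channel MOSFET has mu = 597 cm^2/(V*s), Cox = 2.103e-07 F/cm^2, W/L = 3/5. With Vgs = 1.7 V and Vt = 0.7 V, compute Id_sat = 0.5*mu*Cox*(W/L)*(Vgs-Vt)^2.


Step 1: Overdrive voltage Vov = Vgs - Vt = 1.7 - 0.7 = 1.0 V
Step 2: W/L = 3/5 = 0.6
Step 3: Id = 0.5 * 597 * 2.103e-07 * 0.6 * 1.0^2
Step 4: Id = 3.77e-05 A

3.77e-05


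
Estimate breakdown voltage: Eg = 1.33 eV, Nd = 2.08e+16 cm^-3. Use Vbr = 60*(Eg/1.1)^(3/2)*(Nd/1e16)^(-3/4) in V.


Step 1: Eg/1.1 = 1.33/1.1 = 1.209091
Step 2: (Eg/1.1)^1.5 = 1.209091^1.5 = 1.329500
Step 3: (Nd/1e16)^(-0.75) = (2.08)^(-0.75) = 0.577368
Step 4: Vbr = 60 * 1.329500 * 0.577368 = 46.1 V

46.1


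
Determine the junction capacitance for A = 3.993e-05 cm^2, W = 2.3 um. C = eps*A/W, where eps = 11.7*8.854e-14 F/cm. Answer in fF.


Step 1: eps_Si = 11.7 * 8.854e-14 = 1.035918e-12 F/cm
Step 2: W in cm = 2.3 * 1e-4 = 2.30e-04 cm
Step 3: C = 1.035918e-12 * 3.993e-05 / 2.30e-04 = 1.798444e-13 F
Step 4: C = 179.84 fF

179.84


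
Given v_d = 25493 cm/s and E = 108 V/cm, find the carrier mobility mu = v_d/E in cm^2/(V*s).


Step 1: mu = v_d / E
Step 2: mu = 25493 / 108
Step 3: mu = 236.05 cm^2/(V*s)

236.05


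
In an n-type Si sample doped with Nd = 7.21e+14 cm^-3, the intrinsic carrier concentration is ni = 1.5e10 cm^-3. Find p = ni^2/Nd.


Step 1: Since Nd >> ni, n ≈ Nd = 7.21e+14 cm^-3
Step 2: p = ni^2 / n = (1.5e10)^2 / 7.21e+14
Step 3: p = 2.25e20 / 7.21e+14 = 3.12e+05 cm^-3

3.12e+05


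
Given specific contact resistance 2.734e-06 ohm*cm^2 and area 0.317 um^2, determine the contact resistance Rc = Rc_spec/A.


Step 1: Convert area to cm^2: 0.317 um^2 = 3.1700e-09 cm^2
Step 2: Rc = Rc_spec / A = 2.734e-06 / 3.1700e-09
Step 3: Rc = 8.62e+02 ohms

8.62e+02


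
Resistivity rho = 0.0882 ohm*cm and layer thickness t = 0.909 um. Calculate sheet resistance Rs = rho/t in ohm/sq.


Step 1: Convert thickness to cm: t = 0.909 um = 9.0900e-05 cm
Step 2: Rs = rho / t = 0.0882 / 9.0900e-05
Step 3: Rs = 970.3 ohm/sq

970.3


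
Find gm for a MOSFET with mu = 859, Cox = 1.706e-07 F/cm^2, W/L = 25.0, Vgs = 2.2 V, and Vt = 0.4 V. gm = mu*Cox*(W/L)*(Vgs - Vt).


Step 1: Vov = Vgs - Vt = 2.2 - 0.4 = 1.8 V
Step 2: gm = mu * Cox * (W/L) * Vov
Step 3: gm = 859 * 1.706e-07 * 25.0 * 1.8 = 6.59e-03 S

6.59e-03


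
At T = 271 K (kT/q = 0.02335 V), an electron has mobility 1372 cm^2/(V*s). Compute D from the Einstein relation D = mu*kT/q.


Step 1: D = mu * (kT/q)
Step 2: D = 1372 * 0.02335
Step 3: D = 32.04 cm^2/s

32.04


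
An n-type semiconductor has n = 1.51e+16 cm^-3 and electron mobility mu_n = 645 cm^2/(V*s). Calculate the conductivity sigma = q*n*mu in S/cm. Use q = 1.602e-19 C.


Step 1: sigma = q * n * mu
Step 2: sigma = 1.602e-19 * 1.51e+16 * 645
Step 3: sigma = 1.560e+00 S/cm

1.560e+00


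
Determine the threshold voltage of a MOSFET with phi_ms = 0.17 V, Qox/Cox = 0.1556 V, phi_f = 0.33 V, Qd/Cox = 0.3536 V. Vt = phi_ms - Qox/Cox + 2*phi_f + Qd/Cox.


Step 1: Vt = phi_ms - Qox/Cox + 2*phi_f + Qd/Cox
Step 2: Vt = 0.17 - 0.1556 + 2*0.33 + 0.3536
Step 3: Vt = 0.17 - 0.1556 + 0.66 + 0.3536
Step 4: Vt = 1.028 V

1.028


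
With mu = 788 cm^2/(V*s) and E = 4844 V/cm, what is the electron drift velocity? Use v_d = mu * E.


Step 1: v_d = mu * E
Step 2: v_d = 788 * 4844 = 3817072
Step 3: v_d = 3.82e+06 cm/s

3.82e+06


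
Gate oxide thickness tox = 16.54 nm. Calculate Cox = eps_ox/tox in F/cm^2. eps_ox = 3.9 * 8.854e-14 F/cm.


Step 1: eps_ox = 3.9 * 8.854e-14 = 3.45306e-13 F/cm
Step 2: tox in cm = 16.54 nm * 1e-7 = 1.6540e-06 cm
Step 3: Cox = 3.45306e-13 / 1.6540e-06 = 2.09e-07 F/cm^2

2.09e-07


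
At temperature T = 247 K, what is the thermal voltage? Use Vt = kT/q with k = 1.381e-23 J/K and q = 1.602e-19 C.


Step 1: kT = 1.381e-23 * 247 = 3.41107e-21 J
Step 2: Vt = kT/q = 3.41107e-21 / 1.602e-19
Step 3: Vt = 0.02129 V

0.02129


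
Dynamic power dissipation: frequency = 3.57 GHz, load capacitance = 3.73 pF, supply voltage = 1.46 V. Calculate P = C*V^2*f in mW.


Step 1: V^2 = 1.46^2 = 2.1316 V^2
Step 2: P = C*V^2*f = 3.73e-12 F * 2.1316 * 3.57e9 Hz
Step 3: P = 2.838459876e-02 W
Step 4: P = 28.385 mW

28.385


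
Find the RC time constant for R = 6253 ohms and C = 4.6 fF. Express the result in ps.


Step 1: tau = R * C
Step 2: tau = 6253 * 4.6 fF = 6253 * 4.6e-15 F
Step 3: tau = 2.87638e-11 s = 28.7638 ps

28.7638


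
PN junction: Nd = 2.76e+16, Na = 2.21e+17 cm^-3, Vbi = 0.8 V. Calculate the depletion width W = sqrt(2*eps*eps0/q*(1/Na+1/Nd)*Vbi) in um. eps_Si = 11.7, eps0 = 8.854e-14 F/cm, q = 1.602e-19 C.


Step 1: 1/Na + 1/Nd = 1/2.21e+17 + 1/2.76e+16 = 4.07568e-17
Step 2: 2*eps*eps0/q = 2*11.7*8.854e-14/1.602e-19 = 1.293281e+07
Step 3: W^2 = 1.293281e+07 * 4.07568e-17 * 0.8 = 4.21680e-10
Step 4: W = sqrt(4.21680e-10) = 2.053e-05 cm = 0.2053 um

0.2053


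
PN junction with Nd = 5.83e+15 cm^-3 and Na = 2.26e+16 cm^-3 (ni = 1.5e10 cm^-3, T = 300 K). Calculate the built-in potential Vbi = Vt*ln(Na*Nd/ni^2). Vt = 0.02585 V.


Step 1: Compute Na*Nd/ni^2 = 2.26e+16 * 5.83e+15 / (1.5e10)^2 = 5.8559e+11
Step 2: ln(5.8559e+11) = 27.0959
Step 3: Vbi = 0.02585 * 27.0959 = 0.7 V

0.7


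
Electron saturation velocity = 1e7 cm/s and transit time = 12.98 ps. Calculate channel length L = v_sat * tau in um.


Step 1: tau in seconds = 12.98 ps * 1e-12 = 1.2980e-11 s
Step 2: L = v_sat * tau = 1e7 * 1.2980e-11 = 1.2980e-04 cm
Step 3: L in um = 1.2980e-04 * 1e4 = 1.298 um

1.298


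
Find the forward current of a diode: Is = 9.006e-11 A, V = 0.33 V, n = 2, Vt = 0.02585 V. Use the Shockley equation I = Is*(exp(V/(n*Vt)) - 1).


Step 1: V/(n*Vt) = 0.33/(2*0.02585) = 6.3830
Step 2: exp(6.3830) = 5.9170e+02
Step 3: I = 9.006e-11 * (5.9170e+02 - 1) = 5.32e-08 A

5.32e-08


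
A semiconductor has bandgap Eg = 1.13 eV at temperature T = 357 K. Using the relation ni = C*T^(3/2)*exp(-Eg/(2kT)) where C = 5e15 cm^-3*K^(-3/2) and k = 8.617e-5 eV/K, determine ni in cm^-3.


Step 1: Compute kT = 8.617e-5 * 357 = 0.03076269 eV
Step 2: Exponent = -Eg/(2kT) = -1.13/(2*0.03076269) = -18.36640
Step 3: T^(3/2) = 357^1.5 = 6745.32
Step 4: ni = 5e15 * 6745.32 * exp(-18.36640) = 3.56e+11 cm^-3

3.56e+11


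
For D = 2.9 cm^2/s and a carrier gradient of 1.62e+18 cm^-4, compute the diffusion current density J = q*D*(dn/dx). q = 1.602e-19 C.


Step 1: J = q * D * (dn/dx)
Step 2: J = 1.602e-19 * 2.9 * 1.62e+18
Step 3: J = 7.53e-01 A/cm^2

7.53e-01


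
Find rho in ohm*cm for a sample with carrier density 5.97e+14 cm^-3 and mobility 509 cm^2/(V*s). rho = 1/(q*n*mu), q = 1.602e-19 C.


Step 1: sigma = q * n * mu = 1.602e-19 * 5.97e+14 * 509 = 4.86805e-02 S/cm
Step 2: rho = 1 / sigma = 1 / 4.86805e-02 = 20.54 ohm*cm

20.54


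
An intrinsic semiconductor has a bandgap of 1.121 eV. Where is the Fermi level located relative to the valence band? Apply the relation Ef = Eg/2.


Step 1: For an intrinsic semiconductor, the Fermi level sits at midgap.
Step 2: Ef = Eg / 2 = 1.121 / 2 = 0.5605 eV

0.5605


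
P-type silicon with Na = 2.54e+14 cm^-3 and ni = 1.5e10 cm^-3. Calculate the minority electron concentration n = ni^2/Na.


Step 1: Majority hole concentration p ≈ Na = 2.54e+14 cm^-3
Step 2: n = ni^2 / Na = (1.5e10)^2 / 2.54e+14
Step 3: n = 8.86e+05 cm^-3

8.86e+05


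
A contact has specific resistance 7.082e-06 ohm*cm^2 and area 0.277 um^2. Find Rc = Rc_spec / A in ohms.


Step 1: Convert area to cm^2: 0.277 um^2 = 2.7700e-09 cm^2
Step 2: Rc = Rc_spec / A = 7.082e-06 / 2.7700e-09
Step 3: Rc = 2.56e+03 ohms

2.56e+03


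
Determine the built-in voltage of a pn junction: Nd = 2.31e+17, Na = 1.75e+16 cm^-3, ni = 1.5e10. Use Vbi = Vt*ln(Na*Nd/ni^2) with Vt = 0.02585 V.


Step 1: Compute Na*Nd/ni^2 = 1.75e+16 * 2.31e+17 / (1.5e10)^2 = 1.7967e+13
Step 2: ln(1.7967e+13) = 30.5196
Step 3: Vbi = 0.02585 * 30.5196 = 0.789 V

0.789


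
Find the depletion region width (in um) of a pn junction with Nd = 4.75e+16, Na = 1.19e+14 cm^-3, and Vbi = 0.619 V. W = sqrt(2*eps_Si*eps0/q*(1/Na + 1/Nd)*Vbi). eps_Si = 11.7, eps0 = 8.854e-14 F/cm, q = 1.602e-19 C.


Step 1: 1/Na + 1/Nd = 1/1.19e+14 + 1/4.75e+16 = 8.42441e-15
Step 2: 2*eps*eps0/q = 2*11.7*8.854e-14/1.602e-19 = 1.293281e+07
Step 3: W^2 = 1.293281e+07 * 8.42441e-15 * 0.619 = 6.74409e-08
Step 4: W = sqrt(6.74409e-08) = 2.597e-04 cm = 2.597 um

2.597


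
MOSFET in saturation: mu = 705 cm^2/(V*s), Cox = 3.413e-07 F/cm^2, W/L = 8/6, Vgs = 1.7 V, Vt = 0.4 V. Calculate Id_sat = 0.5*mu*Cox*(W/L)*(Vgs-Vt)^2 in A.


Step 1: Overdrive voltage Vov = Vgs - Vt = 1.7 - 0.4 = 1.3 V
Step 2: W/L = 8/6 = 1.33333
Step 3: Id = 0.5 * 705 * 3.413e-07 * 1.33333 * 1.3^2
Step 4: Id = 2.71e-04 A

2.71e-04


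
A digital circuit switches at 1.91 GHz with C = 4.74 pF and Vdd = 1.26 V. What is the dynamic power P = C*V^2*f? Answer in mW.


Step 1: V^2 = 1.26^2 = 1.5876 V^2
Step 2: P = C*V^2*f = 4.74e-12 F * 1.5876 * 1.91e9 Hz
Step 3: P = 1.437317784e-02 W
Step 4: P = 14.373 mW

14.373


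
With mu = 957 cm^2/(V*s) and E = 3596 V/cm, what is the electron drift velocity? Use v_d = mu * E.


Step 1: v_d = mu * E
Step 2: v_d = 957 * 3596 = 3441372
Step 3: v_d = 3.44e+06 cm/s

3.44e+06


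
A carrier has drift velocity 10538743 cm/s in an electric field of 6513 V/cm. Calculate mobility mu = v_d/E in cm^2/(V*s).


Step 1: mu = v_d / E
Step 2: mu = 10538743 / 6513
Step 3: mu = 1618.11 cm^2/(V*s)

1618.11


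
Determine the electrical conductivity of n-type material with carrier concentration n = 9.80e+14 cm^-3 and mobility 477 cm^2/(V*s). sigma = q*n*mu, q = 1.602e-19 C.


Step 1: sigma = q * n * mu
Step 2: sigma = 1.602e-19 * 9.80e+14 * 477
Step 3: sigma = 7.489e-02 S/cm

7.489e-02


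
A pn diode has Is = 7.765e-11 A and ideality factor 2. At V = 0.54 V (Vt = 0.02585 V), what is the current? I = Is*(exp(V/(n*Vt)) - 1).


Step 1: V/(n*Vt) = 0.54/(2*0.02585) = 10.4449
Step 2: exp(10.4449) = 3.4369e+04
Step 3: I = 7.765e-11 * (3.4369e+04 - 1) = 2.67e-06 A

2.67e-06


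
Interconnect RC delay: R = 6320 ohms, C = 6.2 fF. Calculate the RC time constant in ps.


Step 1: tau = R * C
Step 2: tau = 6320 * 6.2 fF = 6320 * 6.2e-15 F
Step 3: tau = 3.9184e-11 s = 39.184 ps

39.184


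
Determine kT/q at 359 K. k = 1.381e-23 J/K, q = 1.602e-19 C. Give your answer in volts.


Step 1: kT = 1.381e-23 * 359 = 4.95779e-21 J
Step 2: Vt = kT/q = 4.95779e-21 / 1.602e-19
Step 3: Vt = 0.03095 V

0.03095


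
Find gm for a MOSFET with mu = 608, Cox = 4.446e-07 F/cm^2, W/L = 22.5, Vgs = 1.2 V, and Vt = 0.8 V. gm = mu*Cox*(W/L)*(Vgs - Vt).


Step 1: Vov = Vgs - Vt = 1.2 - 0.8 = 0.4 V
Step 2: gm = mu * Cox * (W/L) * Vov
Step 3: gm = 608 * 4.446e-07 * 22.5 * 0.4 = 2.43e-03 S

2.43e-03


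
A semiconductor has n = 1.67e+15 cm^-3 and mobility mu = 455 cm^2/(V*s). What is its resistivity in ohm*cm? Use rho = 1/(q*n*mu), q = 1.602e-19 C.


Step 1: sigma = q * n * mu = 1.602e-19 * 1.67e+15 * 455 = 1.21728e-01 S/cm
Step 2: rho = 1 / sigma = 1 / 1.21728e-01 = 8.215 ohm*cm

8.215


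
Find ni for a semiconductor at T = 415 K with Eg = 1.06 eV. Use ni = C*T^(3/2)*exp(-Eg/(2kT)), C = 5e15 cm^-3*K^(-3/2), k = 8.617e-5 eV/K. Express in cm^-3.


Step 1: Compute kT = 8.617e-5 * 415 = 0.03576055 eV
Step 2: Exponent = -Eg/(2kT) = -1.06/(2*0.03576055) = -14.82080
Step 3: T^(3/2) = 415^1.5 = 8454.19
Step 4: ni = 5e15 * 8454.19 * exp(-14.82080) = 1.55e+13 cm^-3

1.55e+13


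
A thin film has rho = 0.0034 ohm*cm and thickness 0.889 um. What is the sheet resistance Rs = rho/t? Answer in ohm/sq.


Step 1: Convert thickness to cm: t = 0.889 um = 8.8900e-05 cm
Step 2: Rs = rho / t = 0.0034 / 8.8900e-05
Step 3: Rs = 38.2 ohm/sq

38.2


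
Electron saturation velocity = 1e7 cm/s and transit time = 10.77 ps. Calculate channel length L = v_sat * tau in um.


Step 1: tau in seconds = 10.77 ps * 1e-12 = 1.0770e-11 s
Step 2: L = v_sat * tau = 1e7 * 1.0770e-11 = 1.0770e-04 cm
Step 3: L in um = 1.0770e-04 * 1e4 = 1.077 um

1.077


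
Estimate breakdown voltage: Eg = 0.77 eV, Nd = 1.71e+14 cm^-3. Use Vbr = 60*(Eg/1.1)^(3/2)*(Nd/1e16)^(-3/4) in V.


Step 1: Eg/1.1 = 0.77/1.1 = 0.700000
Step 2: (Eg/1.1)^1.5 = 0.700000^1.5 = 0.585662
Step 3: (Nd/1e16)^(-0.75) = (0.0171)^(-0.75) = 21.147202
Step 4: Vbr = 60 * 0.585662 * 21.147202 = 743.1 V

743.1


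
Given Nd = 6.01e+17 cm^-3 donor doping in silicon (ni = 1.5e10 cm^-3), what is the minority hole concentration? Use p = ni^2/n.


Step 1: Since Nd >> ni, n ≈ Nd = 6.01e+17 cm^-3
Step 2: p = ni^2 / n = (1.5e10)^2 / 6.01e+17
Step 3: p = 2.25e20 / 6.01e+17 = 3.74e+02 cm^-3

3.74e+02


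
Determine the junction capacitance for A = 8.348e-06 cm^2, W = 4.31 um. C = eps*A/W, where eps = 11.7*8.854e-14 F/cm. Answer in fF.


Step 1: eps_Si = 11.7 * 8.854e-14 = 1.035918e-12 F/cm
Step 2: W in cm = 4.31 * 1e-4 = 4.31e-04 cm
Step 3: C = 1.035918e-12 * 8.348e-06 / 4.31e-04 = 2.006460e-14 F
Step 4: C = 20.06 fF

20.06


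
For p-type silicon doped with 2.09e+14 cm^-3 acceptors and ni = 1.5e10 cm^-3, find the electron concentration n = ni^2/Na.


Step 1: Majority hole concentration p ≈ Na = 2.09e+14 cm^-3
Step 2: n = ni^2 / Na = (1.5e10)^2 / 2.09e+14
Step 3: n = 1.08e+06 cm^-3

1.08e+06


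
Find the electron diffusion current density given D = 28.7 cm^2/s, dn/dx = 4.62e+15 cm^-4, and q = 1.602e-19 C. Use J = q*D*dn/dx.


Step 1: J = q * D * (dn/dx)
Step 2: J = 1.602e-19 * 28.7 * 4.62e+15
Step 3: J = 2.12e-02 A/cm^2

2.12e-02


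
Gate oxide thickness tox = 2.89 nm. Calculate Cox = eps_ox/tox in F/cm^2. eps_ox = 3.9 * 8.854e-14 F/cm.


Step 1: eps_ox = 3.9 * 8.854e-14 = 3.45306e-13 F/cm
Step 2: tox in cm = 2.89 nm * 1e-7 = 2.8900e-07 cm
Step 3: Cox = 3.45306e-13 / 2.8900e-07 = 1.19e-06 F/cm^2

1.19e-06


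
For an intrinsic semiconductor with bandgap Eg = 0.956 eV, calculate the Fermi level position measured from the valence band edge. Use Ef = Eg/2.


Step 1: For an intrinsic semiconductor, the Fermi level sits at midgap.
Step 2: Ef = Eg / 2 = 0.956 / 2 = 0.478 eV

0.478


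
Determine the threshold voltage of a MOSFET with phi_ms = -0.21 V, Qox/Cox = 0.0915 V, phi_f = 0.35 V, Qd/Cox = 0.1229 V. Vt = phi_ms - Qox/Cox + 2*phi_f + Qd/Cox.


Step 1: Vt = phi_ms - Qox/Cox + 2*phi_f + Qd/Cox
Step 2: Vt = -0.21 - 0.0915 + 2*0.35 + 0.1229
Step 3: Vt = -0.21 - 0.0915 + 0.7 + 0.1229
Step 4: Vt = 0.5214 V

0.5214


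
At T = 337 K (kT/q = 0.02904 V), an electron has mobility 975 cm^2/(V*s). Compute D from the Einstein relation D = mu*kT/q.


Step 1: D = mu * (kT/q)
Step 2: D = 975 * 0.02904
Step 3: D = 28.31 cm^2/s

28.31


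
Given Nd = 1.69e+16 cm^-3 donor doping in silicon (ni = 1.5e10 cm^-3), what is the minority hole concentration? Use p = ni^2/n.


Step 1: Since Nd >> ni, n ≈ Nd = 1.69e+16 cm^-3
Step 2: p = ni^2 / n = (1.5e10)^2 / 1.69e+16
Step 3: p = 2.25e20 / 1.69e+16 = 1.33e+04 cm^-3

1.33e+04


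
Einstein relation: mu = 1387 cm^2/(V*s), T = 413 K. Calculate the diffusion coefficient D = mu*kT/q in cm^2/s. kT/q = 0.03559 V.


Step 1: D = mu * (kT/q)
Step 2: D = 1387 * 0.03559
Step 3: D = 49.36 cm^2/s

49.36


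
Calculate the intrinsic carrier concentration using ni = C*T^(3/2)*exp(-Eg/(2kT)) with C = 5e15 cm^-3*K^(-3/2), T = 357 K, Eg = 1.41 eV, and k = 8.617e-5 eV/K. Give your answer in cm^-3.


Step 1: Compute kT = 8.617e-5 * 357 = 0.03076269 eV
Step 2: Exponent = -Eg/(2kT) = -1.41/(2*0.03076269) = -22.91737
Step 3: T^(3/2) = 357^1.5 = 6745.32
Step 4: ni = 5e15 * 6745.32 * exp(-22.91737) = 3.76e+09 cm^-3

3.76e+09


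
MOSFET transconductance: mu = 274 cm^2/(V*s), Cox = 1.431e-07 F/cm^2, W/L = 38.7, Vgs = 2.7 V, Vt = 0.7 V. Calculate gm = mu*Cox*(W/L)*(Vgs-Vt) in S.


Step 1: Vov = Vgs - Vt = 2.7 - 0.7 = 2.0 V
Step 2: gm = mu * Cox * (W/L) * Vov
Step 3: gm = 274 * 1.431e-07 * 38.7 * 2.0 = 3.03e-03 S

3.03e-03


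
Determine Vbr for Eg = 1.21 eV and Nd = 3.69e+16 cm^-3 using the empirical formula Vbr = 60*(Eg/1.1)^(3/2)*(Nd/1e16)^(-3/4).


Step 1: Eg/1.1 = 1.21/1.1 = 1.100000
Step 2: (Eg/1.1)^1.5 = 1.100000^1.5 = 1.153690
Step 3: (Nd/1e16)^(-0.75) = (3.69)^(-0.75) = 0.375604
Step 4: Vbr = 60 * 1.153690 * 0.375604 = 26.0 V

26.0


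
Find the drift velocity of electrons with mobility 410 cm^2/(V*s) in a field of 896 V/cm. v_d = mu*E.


Step 1: v_d = mu * E
Step 2: v_d = 410 * 896 = 367360
Step 3: v_d = 3.67e+05 cm/s

3.67e+05


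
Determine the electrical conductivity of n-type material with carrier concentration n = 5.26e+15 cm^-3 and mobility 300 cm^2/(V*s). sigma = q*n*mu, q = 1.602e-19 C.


Step 1: sigma = q * n * mu
Step 2: sigma = 1.602e-19 * 5.26e+15 * 300
Step 3: sigma = 2.528e-01 S/cm

2.528e-01


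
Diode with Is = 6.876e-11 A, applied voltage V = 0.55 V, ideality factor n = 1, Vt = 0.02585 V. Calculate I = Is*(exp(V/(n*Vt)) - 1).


Step 1: V/(n*Vt) = 0.55/(1*0.02585) = 21.2766
Step 2: exp(21.2766) = 1.7390e+09
Step 3: I = 6.876e-11 * (1.7390e+09 - 1) = 1.20e-01 A

1.20e-01


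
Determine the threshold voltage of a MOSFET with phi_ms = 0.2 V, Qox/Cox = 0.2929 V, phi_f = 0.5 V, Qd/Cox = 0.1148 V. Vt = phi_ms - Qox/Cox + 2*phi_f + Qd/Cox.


Step 1: Vt = phi_ms - Qox/Cox + 2*phi_f + Qd/Cox
Step 2: Vt = 0.2 - 0.2929 + 2*0.5 + 0.1148
Step 3: Vt = 0.2 - 0.2929 + 1.0 + 0.1148
Step 4: Vt = 1.0219 V

1.0219


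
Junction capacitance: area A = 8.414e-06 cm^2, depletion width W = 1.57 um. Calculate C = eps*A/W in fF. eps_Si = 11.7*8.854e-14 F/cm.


Step 1: eps_Si = 11.7 * 8.854e-14 = 1.035918e-12 F/cm
Step 2: W in cm = 1.57 * 1e-4 = 1.57e-04 cm
Step 3: C = 1.035918e-12 * 8.414e-06 / 1.57e-04 = 5.551729e-14 F
Step 4: C = 55.52 fF

55.52


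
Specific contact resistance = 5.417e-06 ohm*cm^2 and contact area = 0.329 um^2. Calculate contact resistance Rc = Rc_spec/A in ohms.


Step 1: Convert area to cm^2: 0.329 um^2 = 3.2900e-09 cm^2
Step 2: Rc = Rc_spec / A = 5.417e-06 / 3.2900e-09
Step 3: Rc = 1.65e+03 ohms

1.65e+03


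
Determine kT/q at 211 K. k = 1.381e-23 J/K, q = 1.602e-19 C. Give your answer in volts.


Step 1: kT = 1.381e-23 * 211 = 2.91391e-21 J
Step 2: Vt = kT/q = 2.91391e-21 / 1.602e-19
Step 3: Vt = 0.01819 V

0.01819


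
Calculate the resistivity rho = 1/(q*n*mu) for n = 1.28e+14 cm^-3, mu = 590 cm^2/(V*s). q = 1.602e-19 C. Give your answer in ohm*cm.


Step 1: sigma = q * n * mu = 1.602e-19 * 1.28e+14 * 590 = 1.20983e-02 S/cm
Step 2: rho = 1 / sigma = 1 / 1.20983e-02 = 82.66 ohm*cm

82.66


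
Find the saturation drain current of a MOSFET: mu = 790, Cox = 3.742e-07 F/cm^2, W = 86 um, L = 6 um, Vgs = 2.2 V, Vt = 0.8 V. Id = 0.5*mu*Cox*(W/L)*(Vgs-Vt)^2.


Step 1: Overdrive voltage Vov = Vgs - Vt = 2.2 - 0.8 = 1.4 V
Step 2: W/L = 86/6 = 14.3333
Step 3: Id = 0.5 * 790 * 3.742e-07 * 14.3333 * 1.4^2
Step 4: Id = 4.15e-03 A

4.15e-03


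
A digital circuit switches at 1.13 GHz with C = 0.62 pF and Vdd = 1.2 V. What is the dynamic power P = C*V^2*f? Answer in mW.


Step 1: V^2 = 1.2^2 = 1.44 V^2
Step 2: P = C*V^2*f = 0.62e-12 F * 1.44 * 1.13e9 Hz
Step 3: P = 1.008864e-03 W
Step 4: P = 1.009 mW

1.009


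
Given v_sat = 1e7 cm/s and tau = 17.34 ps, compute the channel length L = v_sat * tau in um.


Step 1: tau in seconds = 17.34 ps * 1e-12 = 1.7340e-11 s
Step 2: L = v_sat * tau = 1e7 * 1.7340e-11 = 1.7340e-04 cm
Step 3: L in um = 1.7340e-04 * 1e4 = 1.734 um

1.734


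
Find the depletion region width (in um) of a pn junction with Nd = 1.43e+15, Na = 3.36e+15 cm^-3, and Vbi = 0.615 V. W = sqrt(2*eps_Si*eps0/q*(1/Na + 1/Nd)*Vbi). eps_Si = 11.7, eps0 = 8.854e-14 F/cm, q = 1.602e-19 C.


Step 1: 1/Na + 1/Nd = 1/3.36e+15 + 1/1.43e+15 = 9.96920e-16
Step 2: 2*eps*eps0/q = 2*11.7*8.854e-14/1.602e-19 = 1.293281e+07
Step 3: W^2 = 1.293281e+07 * 9.96920e-16 * 0.615 = 7.92918e-09
Step 4: W = sqrt(7.92918e-09) = 8.905e-05 cm = 0.8905 um

0.8905


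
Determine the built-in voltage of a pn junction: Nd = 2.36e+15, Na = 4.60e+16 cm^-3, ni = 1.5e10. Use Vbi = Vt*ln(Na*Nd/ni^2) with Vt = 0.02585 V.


Step 1: Compute Na*Nd/ni^2 = 4.60e+16 * 2.36e+15 / (1.5e10)^2 = 4.8249e+11
Step 2: ln(4.8249e+11) = 26.9022
Step 3: Vbi = 0.02585 * 26.9022 = 0.695 V

0.695


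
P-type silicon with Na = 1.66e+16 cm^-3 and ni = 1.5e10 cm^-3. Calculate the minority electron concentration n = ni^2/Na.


Step 1: Majority hole concentration p ≈ Na = 1.66e+16 cm^-3
Step 2: n = ni^2 / Na = (1.5e10)^2 / 1.66e+16
Step 3: n = 1.36e+04 cm^-3

1.36e+04


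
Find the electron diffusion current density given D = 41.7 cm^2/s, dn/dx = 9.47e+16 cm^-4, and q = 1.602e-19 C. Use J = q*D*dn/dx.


Step 1: J = q * D * (dn/dx)
Step 2: J = 1.602e-19 * 41.7 * 9.47e+16
Step 3: J = 6.33e-01 A/cm^2

6.33e-01


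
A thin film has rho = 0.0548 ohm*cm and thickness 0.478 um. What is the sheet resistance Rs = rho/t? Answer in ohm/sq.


Step 1: Convert thickness to cm: t = 0.478 um = 4.7800e-05 cm
Step 2: Rs = rho / t = 0.0548 / 4.7800e-05
Step 3: Rs = 1146.4 ohm/sq

1146.4


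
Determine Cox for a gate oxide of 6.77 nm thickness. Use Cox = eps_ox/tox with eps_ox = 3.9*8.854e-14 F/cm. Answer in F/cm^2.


Step 1: eps_ox = 3.9 * 8.854e-14 = 3.45306e-13 F/cm
Step 2: tox in cm = 6.77 nm * 1e-7 = 6.7700e-07 cm
Step 3: Cox = 3.45306e-13 / 6.7700e-07 = 5.10e-07 F/cm^2

5.10e-07


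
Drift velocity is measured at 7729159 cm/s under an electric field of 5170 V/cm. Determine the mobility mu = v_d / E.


Step 1: mu = v_d / E
Step 2: mu = 7729159 / 5170
Step 3: mu = 1495.0 cm^2/(V*s)

1495.0


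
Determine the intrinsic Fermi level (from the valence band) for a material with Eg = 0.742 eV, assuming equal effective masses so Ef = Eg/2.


Step 1: For an intrinsic semiconductor, the Fermi level sits at midgap.
Step 2: Ef = Eg / 2 = 0.742 / 2 = 0.371 eV

0.371


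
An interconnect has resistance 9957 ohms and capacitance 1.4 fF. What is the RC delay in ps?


Step 1: tau = R * C
Step 2: tau = 9957 * 1.4 fF = 9957 * 1.4e-15 F
Step 3: tau = 1.39398e-11 s = 13.9398 ps

13.9398


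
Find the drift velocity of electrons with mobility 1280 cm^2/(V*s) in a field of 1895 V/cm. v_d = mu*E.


Step 1: v_d = mu * E
Step 2: v_d = 1280 * 1895 = 2425600
Step 3: v_d = 2.43e+06 cm/s

2.43e+06


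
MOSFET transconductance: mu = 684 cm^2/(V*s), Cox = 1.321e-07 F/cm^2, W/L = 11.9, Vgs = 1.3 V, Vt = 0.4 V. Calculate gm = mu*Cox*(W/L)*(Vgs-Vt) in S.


Step 1: Vov = Vgs - Vt = 1.3 - 0.4 = 0.9 V
Step 2: gm = mu * Cox * (W/L) * Vov
Step 3: gm = 684 * 1.321e-07 * 11.9 * 0.9 = 9.68e-04 S

9.68e-04


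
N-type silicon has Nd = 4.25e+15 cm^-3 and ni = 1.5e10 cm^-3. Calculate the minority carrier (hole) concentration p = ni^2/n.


Step 1: Since Nd >> ni, n ≈ Nd = 4.25e+15 cm^-3
Step 2: p = ni^2 / n = (1.5e10)^2 / 4.25e+15
Step 3: p = 2.25e20 / 4.25e+15 = 5.29e+04 cm^-3

5.29e+04


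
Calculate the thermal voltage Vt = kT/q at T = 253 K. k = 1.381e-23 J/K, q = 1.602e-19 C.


Step 1: kT = 1.381e-23 * 253 = 3.49393e-21 J
Step 2: Vt = kT/q = 3.49393e-21 / 1.602e-19
Step 3: Vt = 0.02181 V

0.02181


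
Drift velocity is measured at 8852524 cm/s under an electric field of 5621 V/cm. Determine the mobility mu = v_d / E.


Step 1: mu = v_d / E
Step 2: mu = 8852524 / 5621
Step 3: mu = 1574.9 cm^2/(V*s)

1574.9


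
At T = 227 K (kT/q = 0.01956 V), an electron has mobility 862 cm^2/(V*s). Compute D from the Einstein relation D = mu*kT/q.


Step 1: D = mu * (kT/q)
Step 2: D = 862 * 0.01956
Step 3: D = 16.86 cm^2/s

16.86


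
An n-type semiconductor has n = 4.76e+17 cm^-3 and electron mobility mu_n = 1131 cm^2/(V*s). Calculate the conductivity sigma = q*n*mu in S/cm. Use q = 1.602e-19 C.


Step 1: sigma = q * n * mu
Step 2: sigma = 1.602e-19 * 4.76e+17 * 1131
Step 3: sigma = 8.624e+01 S/cm

8.624e+01


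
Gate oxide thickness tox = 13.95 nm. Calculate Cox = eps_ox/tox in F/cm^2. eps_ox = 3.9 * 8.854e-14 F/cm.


Step 1: eps_ox = 3.9 * 8.854e-14 = 3.45306e-13 F/cm
Step 2: tox in cm = 13.95 nm * 1e-7 = 1.3950e-06 cm
Step 3: Cox = 3.45306e-13 / 1.3950e-06 = 2.48e-07 F/cm^2

2.48e-07


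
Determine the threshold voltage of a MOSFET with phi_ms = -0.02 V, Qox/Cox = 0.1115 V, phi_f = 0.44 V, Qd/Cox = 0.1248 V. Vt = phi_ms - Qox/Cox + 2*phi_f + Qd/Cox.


Step 1: Vt = phi_ms - Qox/Cox + 2*phi_f + Qd/Cox
Step 2: Vt = -0.02 - 0.1115 + 2*0.44 + 0.1248
Step 3: Vt = -0.02 - 0.1115 + 0.88 + 0.1248
Step 4: Vt = 0.8733 V

0.8733


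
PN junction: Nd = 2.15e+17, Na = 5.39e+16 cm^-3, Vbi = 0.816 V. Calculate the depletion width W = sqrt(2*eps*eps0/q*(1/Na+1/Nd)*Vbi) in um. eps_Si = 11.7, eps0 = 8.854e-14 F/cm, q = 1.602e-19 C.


Step 1: 1/Na + 1/Nd = 1/5.39e+16 + 1/2.15e+17 = 2.32040e-17
Step 2: 2*eps*eps0/q = 2*11.7*8.854e-14/1.602e-19 = 1.293281e+07
Step 3: W^2 = 1.293281e+07 * 2.32040e-17 * 0.816 = 2.44876e-10
Step 4: W = sqrt(2.44876e-10) = 1.565e-05 cm = 0.1565 um

0.1565


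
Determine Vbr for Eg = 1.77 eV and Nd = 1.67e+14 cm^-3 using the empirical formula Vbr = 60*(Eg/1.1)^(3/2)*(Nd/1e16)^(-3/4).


Step 1: Eg/1.1 = 1.77/1.1 = 1.609091
Step 2: (Eg/1.1)^1.5 = 1.609091^1.5 = 2.041131
Step 3: (Nd/1e16)^(-0.75) = (0.0167)^(-0.75) = 21.525966
Step 4: Vbr = 60 * 2.041131 * 21.525966 = 2636.2 V

2636.2


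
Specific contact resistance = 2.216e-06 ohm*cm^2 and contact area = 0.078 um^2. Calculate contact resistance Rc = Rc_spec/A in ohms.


Step 1: Convert area to cm^2: 0.078 um^2 = 7.8000e-10 cm^2
Step 2: Rc = Rc_spec / A = 2.216e-06 / 7.8000e-10
Step 3: Rc = 2.84e+03 ohms

2.84e+03
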